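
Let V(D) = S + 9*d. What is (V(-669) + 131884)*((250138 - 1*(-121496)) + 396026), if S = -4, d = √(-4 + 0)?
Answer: 101239000800 + 13817880*I ≈ 1.0124e+11 + 1.3818e+7*I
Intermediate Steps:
d = 2*I (d = √(-4) = 2*I ≈ 2.0*I)
V(D) = -4 + 18*I (V(D) = -4 + 9*(2*I) = -4 + 18*I)
(V(-669) + 131884)*((250138 - 1*(-121496)) + 396026) = ((-4 + 18*I) + 131884)*((250138 - 1*(-121496)) + 396026) = (131880 + 18*I)*((250138 + 121496) + 396026) = (131880 + 18*I)*(371634 + 396026) = (131880 + 18*I)*767660 = 101239000800 + 13817880*I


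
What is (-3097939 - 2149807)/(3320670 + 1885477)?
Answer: -5247746/5206147 ≈ -1.0080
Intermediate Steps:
(-3097939 - 2149807)/(3320670 + 1885477) = -5247746/5206147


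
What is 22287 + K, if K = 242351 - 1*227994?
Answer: 36644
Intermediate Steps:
K = 14357 (K = 242351 - 227994 = 14357)
22287 + K = 22287 + 14357 = 36644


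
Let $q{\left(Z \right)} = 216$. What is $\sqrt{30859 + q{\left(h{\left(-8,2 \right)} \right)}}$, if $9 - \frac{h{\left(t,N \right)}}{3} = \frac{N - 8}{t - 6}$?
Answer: $5 \sqrt{1243} \approx 176.28$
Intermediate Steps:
$h{\left(t,N \right)} = 27 - \frac{3 \left(-8 + N\right)}{-6 + t}$ ($h{\left(t,N \right)} = 27 - 3 \frac{N - 8}{t - 6} = 27 - 3 \frac{-8 + N}{-6 + t} = 27 - \frac{3 \left(-8 + N\right)}{-6 + t}$)
$\sqrt{30859 + q{\left(h{\left(-8,2 \right)} \right)}} = \sqrt{30859 + 216} = \sqrt{31075} = 5 \sqrt{1243}$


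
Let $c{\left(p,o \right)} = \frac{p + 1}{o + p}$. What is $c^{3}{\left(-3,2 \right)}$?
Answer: $8$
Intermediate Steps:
$c{\left(p,o \right)} = \frac{1 + p}{o + p}$
$c^{3}{\left(-3,2 \right)} = \left(\frac{1 - 3}{2 - 3}\right)^{3} = \left(\frac{1}{-1} \left(-2\right)\right)^{3} = \left(\left(-1\right) \left(-2\right)\right)^{3} = 2^{3} = 8$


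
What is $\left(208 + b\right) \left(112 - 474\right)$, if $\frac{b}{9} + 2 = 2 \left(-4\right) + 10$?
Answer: $-75296$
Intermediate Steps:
$b = 0$ ($b = -18 + 9 \left(2 \left(-4\right) + 10\right) = -18 + 9 \left(-8 + 10\right) = -18 + 9 \cdot 2 = -18 + 18 = 0$)
$\left(208 + b\right) \left(112 - 474\right) = \left(208 + 0\right) \left(112 - 474\right) = 208 \left(-362\right) = -75296$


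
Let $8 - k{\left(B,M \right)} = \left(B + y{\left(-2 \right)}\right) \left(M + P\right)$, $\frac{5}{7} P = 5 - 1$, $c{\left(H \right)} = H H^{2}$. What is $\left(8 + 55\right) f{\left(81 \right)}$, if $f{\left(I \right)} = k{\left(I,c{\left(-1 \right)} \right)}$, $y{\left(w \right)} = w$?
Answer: $- \frac{111951}{5} \approx -22390.0$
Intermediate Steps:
$c{\left(H \right)} = H^{3}$
$P = \frac{28}{5}$ ($P = \frac{7 \left(5 - 1\right)}{5} = \frac{7}{5} \cdot 4 = \frac{28}{5} \approx 5.6$)
$k{\left(B,M \right)} = 8 - \left(-2 + B\right) \left(\frac{28}{5} + M\right)$ ($k{\left(B,M \right)} = 8 - \left(B - 2\right) \left(M + \frac{28}{5}\right) = 8 - \left(-2 + B\right) \left(\frac{28}{5} + M\right)$)
$f{\left(I \right)} = \frac{86}{5} - \frac{23 I}{5}$ ($f{\left(I \right)} = \frac{96}{5} + 2 \left(-1\right)^{3} - \frac{28 I}{5} - I \left(-1\right)^{3} = \frac{96}{5} + 2 \left(-1\right) - \frac{28 I}{5} - I \left(-1\right) = \frac{96}{5} - 2 - \frac{28 I}{5} + I = \frac{86}{5} - \frac{23 I}{5}$)
$\left(8 + 55\right) f{\left(81 \right)} = \left(8 + 55\right) \left(\frac{86}{5} - \frac{1863}{5}\right) = 63 \left(\frac{86}{5} - \frac{1863}{5}\right) = 63 \left(- \frac{1777}{5}\right) = - \frac{111951}{5}$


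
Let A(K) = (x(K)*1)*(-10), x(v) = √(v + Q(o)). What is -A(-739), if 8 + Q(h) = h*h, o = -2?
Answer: 10*I*√743 ≈ 272.58*I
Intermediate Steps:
Q(h) = -8 + h² (Q(h) = -8 + h*h = -8 + h²)
x(v) = √(-4 + v) (x(v) = √(v + (-8 + (-2)²)) = √(v + (-8 + 4)) = √(v - 4) = √(-4 + v))
A(K) = -10*√(-4 + K) (A(K) = (√(-4 + K)*1)*(-10) = √(-4 + K)*(-10) = -10*√(-4 + K))
-A(-739) = -(-10)*√(-4 - 739) = -(-10)*√(-743) = -(-10)*I*√743 = 10*I*√743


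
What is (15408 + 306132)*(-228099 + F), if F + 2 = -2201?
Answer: -74051305080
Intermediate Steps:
F = -2203 (F = -2 - 2201 = -2203)
(15408 + 306132)*(-228099 + F) = (15408 + 306132)*(-228099 - 2203) = 321540*(-230302) = -74051305080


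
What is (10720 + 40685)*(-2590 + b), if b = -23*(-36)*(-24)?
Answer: -1154659110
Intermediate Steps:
b = -19872 (b = 828*(-24) = -19872)
(10720 + 40685)*(-2590 + b) = (10720 + 40685)*(-2590 - 19872) = 51405*(-22462) = -1154659110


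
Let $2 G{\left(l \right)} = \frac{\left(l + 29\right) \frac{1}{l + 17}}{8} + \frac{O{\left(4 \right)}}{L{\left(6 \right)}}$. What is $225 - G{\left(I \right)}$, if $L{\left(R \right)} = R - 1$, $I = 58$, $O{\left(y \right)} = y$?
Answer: $\frac{89811}{400} \approx 224.53$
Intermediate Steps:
$L{\left(R \right)} = -1 + R$
$G{\left(l \right)} = \frac{2}{5} + \frac{29 + l}{16 \left(17 + l\right)}$ ($G{\left(l \right)} = \frac{\frac{\left(l + 29\right) \frac{1}{l + 17}}{8} + \frac{4}{-1 + 6}}{2} = \frac{\frac{29 + l}{17 + l} \frac{1}{8} + \frac{4}{5}}{2} = \frac{\frac{29 + l}{17 + l} \frac{1}{8} + 4 \cdot \frac{1}{5}}{2} = \frac{\frac{29 + l}{8 \left(17 + l\right)} + \frac{4}{5}}{2} = \frac{\frac{4}{5} + \frac{29 + l}{8 \left(17 + l\right)}}{2} = \frac{2}{5} + \frac{29 + l}{16 \left(17 + l\right)}$)
$225 - G{\left(I \right)} = 225 - \frac{689 + 37 \cdot 58}{80 \left(17 + 58\right)} = 225 - \frac{689 + 2146}{80 \cdot 75} = 225 - \frac{1}{80} \cdot \frac{1}{75} \cdot 2835 = 225 - \frac{189}{400} = \frac{89811}{400}$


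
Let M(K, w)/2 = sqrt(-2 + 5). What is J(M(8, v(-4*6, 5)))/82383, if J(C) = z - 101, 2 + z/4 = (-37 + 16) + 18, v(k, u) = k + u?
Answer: -121/82383 ≈ -0.0014687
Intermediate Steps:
z = -20 (z = -8 + 4*((-37 + 16) + 18) = -8 + 4*(-21 + 18) = -8 + 4*(-3) = -8 - 12 = -20)
M(K, w) = 2*sqrt(3) (M(K, w) = 2*sqrt(-2 + 5) = 2*sqrt(3))
J(C) = -121 (J(C) = -20 - 101 = -121)
J(M(8, v(-4*6, 5)))/82383 = -121/82383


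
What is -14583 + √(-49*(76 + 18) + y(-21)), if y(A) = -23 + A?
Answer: -14583 + 5*I*√186 ≈ -14583.0 + 68.191*I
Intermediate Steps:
-14583 + √(-49*(76 + 18) + y(-21)) = -14583 + √(-49*(76 + 18) + (-23 - 21)) = -14583 + √(-49*94 - 44) = -14583 + √(-4606 - 44) = -14583 + √(-4650) = -14583 + 5*I*√186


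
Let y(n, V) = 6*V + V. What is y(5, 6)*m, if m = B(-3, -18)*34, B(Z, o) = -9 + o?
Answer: -38556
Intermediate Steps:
y(n, V) = 7*V
m = -918 (m = (-9 - 18)*34 = -27*34 = -918)
y(5, 6)*m = (7*6)*(-918) = 42*(-918) = -38556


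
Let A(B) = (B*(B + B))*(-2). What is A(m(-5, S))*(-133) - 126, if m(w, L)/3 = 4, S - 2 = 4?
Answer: 76482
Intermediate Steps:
S = 6 (S = 2 + 4 = 6)
m(w, L) = 12 (m(w, L) = 3*4 = 12)
A(B) = -4*B² (A(B) = (B*(2*B))*(-2) = (2*B²)*(-2) = -4*B²)
A(m(-5, S))*(-133) - 126 = -4*12²*(-133) - 126 = -4*144*(-133) - 126 = -576*(-133) - 126 = 76608 - 126 = 76482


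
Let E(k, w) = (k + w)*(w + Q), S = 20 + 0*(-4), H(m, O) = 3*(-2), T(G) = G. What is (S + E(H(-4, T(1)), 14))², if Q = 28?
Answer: 126736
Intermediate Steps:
H(m, O) = -6
S = 20 (S = 20 + 0 = 20)
E(k, w) = (28 + w)*(k + w) (E(k, w) = (k + w)*(w + 28) = (k + w)*(28 + w) = (28 + w)*(k + w))
(S + E(H(-4, T(1)), 14))² = (20 + (14² + 28*(-6) + 28*14 - 6*14))² = (20 + (196 - 168 + 392 - 84))² = (20 + 336)² = 356² = 126736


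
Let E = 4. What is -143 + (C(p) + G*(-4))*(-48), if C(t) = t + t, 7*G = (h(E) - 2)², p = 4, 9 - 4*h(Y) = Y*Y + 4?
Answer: 643/7 ≈ 91.857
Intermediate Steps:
h(Y) = 5/4 - Y²/4 (h(Y) = 9/4 - (Y*Y + 4)/4 = 9/4 - (Y² + 4)/4 = 9/4 - (4 + Y²)/4 = 9/4 + (-1 - Y²/4) = 5/4 - Y²/4)
G = 361/112 (G = ((5/4 - ¼*4²) - 2)²/7 = ((5/4 - ¼*16) - 2)²/7 = ((5/4 - 4) - 2)²/7 = (-11/4 - 2)²/7 = (-19/4)²/7 = (⅐)*(361/16) = 361/112 ≈ 3.2232)
C(t) = 2*t
-143 + (C(p) + G*(-4))*(-48) = -143 + (2*4 + (361/112)*(-4))*(-48) = -143 + (8 - 361/28)*(-48) = -143 - 137/28*(-48) = -143 + 1644/7 = 643/7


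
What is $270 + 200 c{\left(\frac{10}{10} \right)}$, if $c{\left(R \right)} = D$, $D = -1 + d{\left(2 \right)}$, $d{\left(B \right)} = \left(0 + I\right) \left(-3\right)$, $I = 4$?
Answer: $-2330$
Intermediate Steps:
$d{\left(B \right)} = -12$ ($d{\left(B \right)} = \left(0 + 4\right) \left(-3\right) = 4 \left(-3\right) = -12$)
$D = -13$ ($D = -1 - 12 = -13$)
$c{\left(R \right)} = -13$
$270 + 200 c{\left(\frac{10}{10} \right)} = 270 + 200 \left(-13\right) = 270 - 2600 = -2330$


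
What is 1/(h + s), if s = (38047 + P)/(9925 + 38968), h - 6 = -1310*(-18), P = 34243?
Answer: 48893/1153262588 ≈ 4.2395e-5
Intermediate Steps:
h = 23586 (h = 6 - 1310*(-18) = 6 + 23580 = 23586)
s = 72290/48893 (s = (38047 + 34243)/(9925 + 38968) = 72290/48893 ≈ 1.4785)
1/(h + s) = 1/(23586 + 72290/48893) = 1/(1153262588/48893) = 48893/1153262588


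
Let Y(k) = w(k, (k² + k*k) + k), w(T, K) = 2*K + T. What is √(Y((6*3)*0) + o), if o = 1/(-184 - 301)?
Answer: I*√485/485 ≈ 0.045408*I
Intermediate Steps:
w(T, K) = T + 2*K
o = -1/485 (o = 1/(-485) = -1/485 ≈ -0.0020619)
Y(k) = 3*k + 4*k² (Y(k) = k + 2*((k² + k*k) + k) = k + 2*((k² + k²) + k) = k + 2*(2*k² + k) = k + 2*(k + 2*k²) = k + (2*k + 4*k²) = 3*k + 4*k²)
√(Y((6*3)*0) + o) = √(((6*3)*0)*(3 + 4*((6*3)*0)) - 1/485) = √((18*0)*(3 + 4*(18*0)) - 1/485) = √(0*(3 + 4*0) - 1/485) = √(0*(3 + 0) - 1/485) = √(0*3 - 1/485) = √(0 - 1/485) = √(-1/485) = I*√485/485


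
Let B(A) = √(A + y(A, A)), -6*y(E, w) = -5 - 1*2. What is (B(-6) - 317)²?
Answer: (1902 - I*√174)²/36 ≈ 1.0048e+5 - 1393.8*I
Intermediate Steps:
y(E, w) = 7/6 (y(E, w) = -(-5 - 1*2)/6 = -(-5 - 2)/6 = -⅙*(-7) = 7/6)
B(A) = √(7/6 + A) (B(A) = √(A + 7/6) = √(7/6 + A))
(B(-6) - 317)² = (√(42 + 36*(-6))/6 - 317)² = (√(42 - 216)/6 - 317)² = (√(-174)/6 - 317)² = ((I*√174)/6 - 317)² = (I*√174/6 - 317)² = (-317 + I*√174/6)²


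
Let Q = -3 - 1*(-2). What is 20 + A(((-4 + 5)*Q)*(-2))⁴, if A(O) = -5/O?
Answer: 945/16 ≈ 59.063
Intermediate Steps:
Q = -1 (Q = -3 + 2 = -1)
20 + A(((-4 + 5)*Q)*(-2))⁴ = 20 + (-5*1/(2*(-4 + 5)))⁴ = 20 + (-5/((1*(-1))*(-2)))⁴ = 20 + (-5/((-1*(-2))))⁴ = 20 + (-5/2)⁴ = 20 + 625/16 = 945/16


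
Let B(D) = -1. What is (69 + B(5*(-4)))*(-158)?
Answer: -10744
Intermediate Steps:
(69 + B(5*(-4)))*(-158) = (69 - 1)*(-158) = 68*(-158) = -10744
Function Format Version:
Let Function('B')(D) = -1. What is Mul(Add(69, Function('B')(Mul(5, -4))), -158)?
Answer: -10744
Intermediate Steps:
Mul(Add(69, Function('B')(Mul(5, -4))), -158) = Mul(Add(69, -1), -158) = Mul(68, -158) = -10744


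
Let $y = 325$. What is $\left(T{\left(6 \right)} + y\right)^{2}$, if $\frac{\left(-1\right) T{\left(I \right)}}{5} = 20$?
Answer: $50625$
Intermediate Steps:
$T{\left(I \right)} = -100$ ($T{\left(I \right)} = \left(-5\right) 20 = -100$)
$\left(T{\left(6 \right)} + y\right)^{2} = \left(-100 + 325\right)^{2} = 225^{2} = 50625$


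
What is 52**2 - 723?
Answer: 1981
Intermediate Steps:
52**2 - 723 = 2704 - 723 = 1981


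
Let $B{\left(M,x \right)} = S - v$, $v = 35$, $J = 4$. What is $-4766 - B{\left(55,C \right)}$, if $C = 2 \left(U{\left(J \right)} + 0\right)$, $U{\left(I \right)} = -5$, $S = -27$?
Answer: $-4704$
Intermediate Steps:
$C = -10$ ($C = 2 \left(-5 + 0\right) = 2 \left(-5\right) = -10$)
$B{\left(M,x \right)} = -62$ ($B{\left(M,x \right)} = -27 - 35 = -62$)
$-4766 - B{\left(55,C \right)} = -4766 - -62 = -4766 + 62 = -4704$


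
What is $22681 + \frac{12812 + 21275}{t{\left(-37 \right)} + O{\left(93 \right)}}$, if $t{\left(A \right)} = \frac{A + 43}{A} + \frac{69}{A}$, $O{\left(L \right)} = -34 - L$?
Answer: $\frac{107017875}{4774} \approx 22417.0$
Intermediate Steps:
$t{\left(A \right)} = \frac{69}{A} + \frac{43 + A}{A}$ ($t{\left(A \right)} = \frac{43 + A}{A} + \frac{69}{A} = \frac{69}{A} + \frac{43 + A}{A}$)
$22681 + \frac{12812 + 21275}{t{\left(-37 \right)} + O{\left(93 \right)}} = 22681 + \frac{12812 + 21275}{\frac{112 - 37}{-37} - 127} = 22681 + \frac{34087}{\left(- \frac{1}{37}\right) 75 - 127} = 22681 + \frac{34087}{- \frac{75}{37} - 127} = 22681 + \frac{34087}{- \frac{4774}{37}} = 22681 + 34087 \left(- \frac{37}{4774}\right) = 22681 - \frac{1261219}{4774} = \frac{107017875}{4774}$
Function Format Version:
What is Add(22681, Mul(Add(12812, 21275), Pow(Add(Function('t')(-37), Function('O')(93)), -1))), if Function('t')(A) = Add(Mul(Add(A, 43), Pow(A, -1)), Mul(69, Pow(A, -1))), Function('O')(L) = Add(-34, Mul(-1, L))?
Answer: Rational(107017875, 4774) ≈ 22417.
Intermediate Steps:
Function('t')(A) = Add(Mul(69, Pow(A, -1)), Mul(Pow(A, -1), Add(43, A))) (Function('t')(A) = Add(Mul(Add(43, A), Pow(A, -1)), Mul(69, Pow(A, -1))) = Add(Mul(Pow(A, -1), Add(43, A)), Mul(69, Pow(A, -1))) = Add(Mul(69, Pow(A, -1)), Mul(Pow(A, -1), Add(43, A))))
Add(22681, Mul(Add(12812, 21275), Pow(Add(Function('t')(-37), Function('O')(93)), -1))) = Add(22681, Mul(Add(12812, 21275), Pow(Add(Mul(Pow(-37, -1), Add(112, -37)), Add(-34, Mul(-1, 93))), -1))) = Add(22681, Mul(34087, Pow(Add(Mul(Rational(-1, 37), 75), Add(-34, -93)), -1))) = Add(22681, Mul(34087, Pow(Add(Rational(-75, 37), -127), -1))) = Add(22681, Mul(34087, Pow(Rational(-4774, 37), -1))) = Add(22681, Mul(34087, Rational(-37, 4774))) = Add(22681, Rational(-1261219, 4774)) = Rational(107017875, 4774)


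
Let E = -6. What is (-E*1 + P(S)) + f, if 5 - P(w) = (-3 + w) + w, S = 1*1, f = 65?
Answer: 77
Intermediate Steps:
S = 1
P(w) = 8 - 2*w (P(w) = 5 - ((-3 + w) + w) = 5 - (-3 + 2*w) = 5 + (3 - 2*w) = 8 - 2*w)
(-E*1 + P(S)) + f = (-1*(-6)*1 + (8 - 2*1)) + 65 = (6*1 + (8 - 2)) + 65 = (6 + 6) + 65 = 12 + 65 = 77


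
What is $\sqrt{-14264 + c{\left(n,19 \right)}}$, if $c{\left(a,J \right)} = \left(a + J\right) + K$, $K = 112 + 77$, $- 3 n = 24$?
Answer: $4 i \sqrt{879} \approx 118.59 i$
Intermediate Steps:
$n = -8$ ($n = \left(- \frac{1}{3}\right) 24 = -8$)
$K = 189$
$c{\left(a,J \right)} = 189 + J + a$ ($c{\left(a,J \right)} = \left(a + J\right) + 189 = \left(J + a\right) + 189 = 189 + J + a$)
$\sqrt{-14264 + c{\left(n,19 \right)}} = \sqrt{-14264 + \left(189 + 19 - 8\right)} = \sqrt{-14264 + 200} = \sqrt{-14064} = 4 i \sqrt{879}$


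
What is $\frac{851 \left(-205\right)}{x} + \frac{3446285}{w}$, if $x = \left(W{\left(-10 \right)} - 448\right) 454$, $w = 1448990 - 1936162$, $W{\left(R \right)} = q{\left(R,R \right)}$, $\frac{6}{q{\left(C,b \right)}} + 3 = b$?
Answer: $- \frac{200420784433}{32236414826} \approx -6.2172$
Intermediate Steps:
$q{\left(C,b \right)} = \frac{6}{-3 + b}$
$W{\left(R \right)} = \frac{6}{-3 + R}$
$w = -487172$
$x = - \frac{2646820}{13}$ ($x = \left(\frac{6}{-3 - 10} - 448\right) 454 = \left(\frac{6}{-13} - 448\right) 454 = \left(6 \left(- \frac{1}{13}\right) - 448\right) 454 = \left(- \frac{6}{13} - 448\right) 454 = \left(- \frac{5830}{13}\right) 454 = - \frac{2646820}{13} \approx -2.036 \cdot 10^{5}$)
$\frac{851 \left(-205\right)}{x} + \frac{3446285}{w} = \frac{851 \left(-205\right)}{- \frac{2646820}{13}} + \frac{3446285}{-487172} = \left(-174455\right) \left(- \frac{13}{2646820}\right) + 3446285 \left(- \frac{1}{487172}\right) = \frac{453583}{529364} - \frac{3446285}{487172} = - \frac{200420784433}{32236414826}$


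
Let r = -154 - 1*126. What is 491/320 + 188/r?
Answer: 1933/2240 ≈ 0.86295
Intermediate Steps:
r = -280 (r = -154 - 126 = -280)
491/320 + 188/r = 491/320 + 188/(-280) = 491*(1/320) + 188*(-1/280) = 491/320 - 47/70 = 1933/2240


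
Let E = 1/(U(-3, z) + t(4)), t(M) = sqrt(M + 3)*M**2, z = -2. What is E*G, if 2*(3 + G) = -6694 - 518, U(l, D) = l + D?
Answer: -6015/589 - 19248*sqrt(7)/589 ≈ -96.673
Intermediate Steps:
U(l, D) = D + l
G = -3609 (G = -3 + (-6694 - 518)/2 = -3 + (1/2)*(-7212) = -3 - 3606 = -3609)
t(M) = M**2*sqrt(3 + M) (t(M) = sqrt(3 + M)*M**2 = M**2*sqrt(3 + M))
E = 1/(-5 + 16*sqrt(7)) (E = 1/((-2 - 3) + 4**2*sqrt(3 + 4)) = 1/(-5 + 16*sqrt(7)) ≈ 0.026787)
E*G = (5/1767 + 16*sqrt(7)/1767)*(-3609) = -6015/589 - 19248*sqrt(7)/589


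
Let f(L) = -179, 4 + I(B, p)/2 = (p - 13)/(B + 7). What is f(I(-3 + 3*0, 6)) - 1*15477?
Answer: -15656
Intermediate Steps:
I(B, p) = -8 + 2*(-13 + p)/(7 + B) (I(B, p) = -8 + 2*((p - 13)/(B + 7)) = -8 + 2*((-13 + p)/(7 + B)) = -8 + 2*(-13 + p)/(7 + B))
f(I(-3 + 3*0, 6)) - 1*15477 = -179 - 1*15477 = -179 - 15477 = -15656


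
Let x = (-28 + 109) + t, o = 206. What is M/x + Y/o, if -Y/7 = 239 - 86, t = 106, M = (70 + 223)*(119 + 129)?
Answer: 14768507/38522 ≈ 383.38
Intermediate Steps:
M = 72664 (M = 293*248 = 72664)
Y = -1071 (Y = -7*(239 - 86) = -7*153 = -1071)
x = 187 (x = (-28 + 109) + 106 = 81 + 106 = 187)
M/x + Y/o = 72664/187 - 1071/206 = 14768507/38522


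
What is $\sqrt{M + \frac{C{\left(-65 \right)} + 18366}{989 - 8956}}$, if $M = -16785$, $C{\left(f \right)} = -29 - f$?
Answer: $\frac{i \sqrt{1065542407599}}{7967} \approx 129.57 i$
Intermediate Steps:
$\sqrt{M + \frac{C{\left(-65 \right)} + 18366}{989 - 8956}} = \sqrt{-16785 + \frac{\left(-29 - -65\right) + 18366}{989 - 8956}} = \sqrt{-16785 + \frac{\left(-29 + 65\right) + 18366}{-7967}} = \sqrt{-16785 + \left(36 + 18366\right) \left(- \frac{1}{7967}\right)} = \sqrt{-16785 + 18402 \left(- \frac{1}{7967}\right)} = \sqrt{-16785 - \frac{18402}{7967}} = \sqrt{- \frac{133744497}{7967}} = \frac{i \sqrt{1065542407599}}{7967}$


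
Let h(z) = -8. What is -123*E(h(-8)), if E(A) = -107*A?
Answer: -105288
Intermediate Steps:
-123*E(h(-8)) = -(-13161)*(-8) = -123*856 = -105288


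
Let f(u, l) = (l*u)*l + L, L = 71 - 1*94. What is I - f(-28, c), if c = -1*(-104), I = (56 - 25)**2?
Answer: 303832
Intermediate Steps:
L = -23 (L = 71 - 94 = -23)
I = 961 (I = 31**2 = 961)
c = 104
f(u, l) = -23 + u*l**2 (f(u, l) = (l*u)*l - 23 = u*l**2 - 23 = -23 + u*l**2)
I - f(-28, c) = 961 - (-23 - 28*104**2) = 961 - (-23 - 28*10816) = 961 - (-23 - 302848) = 961 - 1*(-302871) = 961 + 302871 = 303832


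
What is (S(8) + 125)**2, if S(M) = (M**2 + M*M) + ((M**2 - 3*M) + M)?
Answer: 90601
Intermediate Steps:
S(M) = -2*M + 3*M**2 (S(M) = (M**2 + M**2) + (M**2 - 2*M) = 2*M**2 + (M**2 - 2*M) = -2*M + 3*M**2)
(S(8) + 125)**2 = (8*(-2 + 3*8) + 125)**2 = (8*(-2 + 24) + 125)**2 = (8*22 + 125)**2 = (176 + 125)**2 = 301**2 = 90601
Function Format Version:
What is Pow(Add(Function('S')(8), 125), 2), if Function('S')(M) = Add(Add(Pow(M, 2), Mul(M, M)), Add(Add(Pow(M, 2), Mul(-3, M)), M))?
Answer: 90601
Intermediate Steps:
Function('S')(M) = Add(Mul(-2, M), Mul(3, Pow(M, 2))) (Function('S')(M) = Add(Add(Pow(M, 2), Pow(M, 2)), Add(Pow(M, 2), Mul(-2, M))) = Add(Mul(2, Pow(M, 2)), Add(Pow(M, 2), Mul(-2, M))) = Add(Mul(-2, M), Mul(3, Pow(M, 2))))
Pow(Add(Function('S')(8), 125), 2) = Pow(Add(Mul(8, Add(-2, Mul(3, 8))), 125), 2) = Pow(Add(Mul(8, Add(-2, 24)), 125), 2) = Pow(Add(Mul(8, 22), 125), 2) = Pow(Add(176, 125), 2) = Pow(301, 2) = 90601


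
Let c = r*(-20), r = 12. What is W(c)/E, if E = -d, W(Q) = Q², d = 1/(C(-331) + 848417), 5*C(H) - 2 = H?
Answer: -48865029120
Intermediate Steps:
C(H) = ⅖ + H/5
c = -240 (c = 12*(-20) = -240)
d = 5/4241756 (d = 1/((⅖ + (⅕)*(-331)) + 848417) = 1/((⅖ - 331/5) + 848417) = 1/(-329/5 + 848417) = 1/(4241756/5) = 5/4241756 ≈ 1.1788e-6)
E = -5/4241756 (E = -1*5/4241756 = -5/4241756 ≈ -1.1788e-6)
W(c)/E = (-240)²/(-5/4241756) = 57600*(-4241756/5) = -48865029120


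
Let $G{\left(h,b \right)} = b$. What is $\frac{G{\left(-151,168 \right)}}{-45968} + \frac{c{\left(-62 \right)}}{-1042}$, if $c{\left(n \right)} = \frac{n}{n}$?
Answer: $- \frac{6907}{1496833} \approx -0.0046144$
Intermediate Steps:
$c{\left(n \right)} = 1$
$\frac{G{\left(-151,168 \right)}}{-45968} + \frac{c{\left(-62 \right)}}{-1042} = \frac{168}{-45968} + 1 \frac{1}{-1042} = 168 \left(- \frac{1}{45968}\right) + 1 \left(- \frac{1}{1042}\right) = - \frac{21}{5746} - \frac{1}{1042} = - \frac{6907}{1496833}$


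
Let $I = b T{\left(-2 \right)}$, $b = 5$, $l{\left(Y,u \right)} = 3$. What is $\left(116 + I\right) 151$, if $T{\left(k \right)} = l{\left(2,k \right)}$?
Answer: $19781$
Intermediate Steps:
$T{\left(k \right)} = 3$
$I = 15$ ($I = 5 \cdot 3 = 15$)
$\left(116 + I\right) 151 = \left(116 + 15\right) 151 = 131 \cdot 151 = 19781$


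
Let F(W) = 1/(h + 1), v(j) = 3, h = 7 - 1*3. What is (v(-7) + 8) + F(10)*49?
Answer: 104/5 ≈ 20.800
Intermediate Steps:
h = 4 (h = 7 - 3 = 4)
F(W) = ⅕ (F(W) = 1/(4 + 1) = 1/5 = ⅕)
(v(-7) + 8) + F(10)*49 = (3 + 8) + (⅕)*49 = 11 + 49/5 = 104/5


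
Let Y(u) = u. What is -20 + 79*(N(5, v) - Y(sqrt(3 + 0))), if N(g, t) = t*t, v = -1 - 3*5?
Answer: 20204 - 79*sqrt(3) ≈ 20067.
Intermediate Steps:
v = -16 (v = -1 - 3*5 = -1 - 15 = -16)
N(g, t) = t**2
-20 + 79*(N(5, v) - Y(sqrt(3 + 0))) = -20 + 79*((-16)**2 - sqrt(3 + 0)) = -20 + 79*(256 - sqrt(3)) = -20 + (20224 - 79*sqrt(3)) = 20204 - 79*sqrt(3)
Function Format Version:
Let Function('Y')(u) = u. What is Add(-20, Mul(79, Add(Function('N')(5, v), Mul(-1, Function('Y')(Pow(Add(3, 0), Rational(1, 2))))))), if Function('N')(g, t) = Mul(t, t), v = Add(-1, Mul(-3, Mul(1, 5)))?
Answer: Add(20204, Mul(-79, Pow(3, Rational(1, 2)))) ≈ 20067.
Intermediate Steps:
v = -16 (v = Add(-1, Mul(-3, 5)) = Add(-1, -15) = -16)
Function('N')(g, t) = Pow(t, 2)
Add(-20, Mul(79, Add(Function('N')(5, v), Mul(-1, Function('Y')(Pow(Add(3, 0), Rational(1, 2))))))) = Add(-20, Mul(79, Add(Pow(-16, 2), Mul(-1, Pow(Add(3, 0), Rational(1, 2)))))) = Add(-20, Mul(79, Add(256, Mul(-1, Pow(3, Rational(1, 2)))))) = Add(-20, Add(20224, Mul(-79, Pow(3, Rational(1, 2))))) = Add(20204, Mul(-79, Pow(3, Rational(1, 2))))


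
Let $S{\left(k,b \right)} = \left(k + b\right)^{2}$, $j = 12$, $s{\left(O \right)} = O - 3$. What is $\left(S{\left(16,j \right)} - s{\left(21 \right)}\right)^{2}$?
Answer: $586756$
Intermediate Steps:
$s{\left(O \right)} = -3 + O$ ($s{\left(O \right)} = O - 3 = -3 + O$)
$S{\left(k,b \right)} = \left(b + k\right)^{2}$
$\left(S{\left(16,j \right)} - s{\left(21 \right)}\right)^{2} = \left(\left(12 + 16\right)^{2} - \left(-3 + 21\right)\right)^{2} = \left(28^{2} - 18\right)^{2} = \left(784 - 18\right)^{2} = 766^{2} = 586756$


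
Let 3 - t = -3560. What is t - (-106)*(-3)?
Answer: 3245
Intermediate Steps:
t = 3563 (t = 3 - 1*(-3560) = 3 + 3560 = 3563)
t - (-106)*(-3) = 3563 - (-106)*(-3) = 3563 - 1*318 = 3563 - 318 = 3245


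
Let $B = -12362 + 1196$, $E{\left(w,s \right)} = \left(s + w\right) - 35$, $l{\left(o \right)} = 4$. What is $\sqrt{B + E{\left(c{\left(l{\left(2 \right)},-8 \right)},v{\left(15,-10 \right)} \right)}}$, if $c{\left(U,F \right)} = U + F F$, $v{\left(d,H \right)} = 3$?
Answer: $i \sqrt{11130} \approx 105.5 i$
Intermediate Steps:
$c{\left(U,F \right)} = U + F^{2}$
$E{\left(w,s \right)} = -35 + s + w$
$B = -11166$
$\sqrt{B + E{\left(c{\left(l{\left(2 \right)},-8 \right)},v{\left(15,-10 \right)} \right)}} = \sqrt{-11166 + \left(-35 + 3 + \left(4 + \left(-8\right)^{2}\right)\right)} = \sqrt{-11166 + \left(-35 + 3 + \left(4 + 64\right)\right)} = \sqrt{-11166 + \left(-35 + 3 + 68\right)} = \sqrt{-11166 + 36} = \sqrt{-11130} = i \sqrt{11130}$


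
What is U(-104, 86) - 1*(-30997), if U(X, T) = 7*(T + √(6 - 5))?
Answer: 31606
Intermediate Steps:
U(X, T) = 7 + 7*T (U(X, T) = 7*(T + √1) = 7*(T + 1) = 7*(1 + T) = 7 + 7*T)
U(-104, 86) - 1*(-30997) = (7 + 7*86) - 1*(-30997) = (7 + 602) + 30997 = 609 + 30997 = 31606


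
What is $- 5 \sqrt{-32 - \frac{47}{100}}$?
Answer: $- \frac{i \sqrt{3247}}{2} \approx - 28.491 i$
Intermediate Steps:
$- 5 \sqrt{-32 - \frac{47}{100}} = - 5 \sqrt{- \frac{3247}{100}} = - 5 \frac{i \sqrt{3247}}{10} = - \frac{i \sqrt{3247}}{2}$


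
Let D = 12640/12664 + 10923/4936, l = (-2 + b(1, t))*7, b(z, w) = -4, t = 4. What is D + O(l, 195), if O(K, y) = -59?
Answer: -435917603/7813688 ≈ -55.789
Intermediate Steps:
l = -42 (l = (-2 - 4)*7 = -6*7 = -42)
D = 25089989/7813688 (D = 12640*(1/12664) + 10923*(1/4936) = 1580/1583 + 10923/4936 = 25089989/7813688 ≈ 3.2110)
D + O(l, 195) = 25089989/7813688 - 59 = -435917603/7813688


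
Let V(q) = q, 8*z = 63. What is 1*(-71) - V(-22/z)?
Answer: -4297/63 ≈ -68.206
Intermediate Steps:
z = 63/8 (z = (⅛)*63 = 63/8 ≈ 7.8750)
1*(-71) - V(-22/z) = 1*(-71) - (-22)/63/8 = -71 - (-22)*8/63 = -71 - 1*(-176/63) = -71 + 176/63 = -4297/63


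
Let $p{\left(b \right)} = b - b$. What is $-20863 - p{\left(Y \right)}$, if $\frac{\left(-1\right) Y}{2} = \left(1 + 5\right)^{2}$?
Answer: $-20863$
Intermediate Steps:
$Y = -72$ ($Y = - 2 \left(1 + 5\right)^{2} = - 2 \cdot 6^{2} = \left(-2\right) 36 = -72$)
$p{\left(b \right)} = 0$
$-20863 - p{\left(Y \right)} = -20863 - 0 = -20863 + 0 = -20863$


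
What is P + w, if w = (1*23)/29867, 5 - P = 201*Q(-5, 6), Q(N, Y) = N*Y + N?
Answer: 210263703/29867 ≈ 7040.0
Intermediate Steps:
Q(N, Y) = N + N*Y
P = 7040 (P = 5 - 201*(-5*(1 + 6)) = 5 - 201*(-5*7) = 5 - 201*(-35) = 5 - 1*(-7035) = 5 + 7035 = 7040)
w = 23/29867 (w = 23*(1/29867) = 23/29867 ≈ 0.00077008)
P + w = 7040 + 23/29867 = 210263703/29867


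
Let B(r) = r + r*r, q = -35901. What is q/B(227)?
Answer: -11967/17252 ≈ -0.69366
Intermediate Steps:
B(r) = r + r**2
q/B(227) = -35901*1/(227*(1 + 227)) = -35901/(227*228) = -35901/51756 = -35901*1/51756 = -11967/17252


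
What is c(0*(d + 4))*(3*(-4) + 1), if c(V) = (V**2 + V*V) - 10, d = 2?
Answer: 110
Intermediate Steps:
c(V) = -10 + 2*V**2 (c(V) = (V**2 + V**2) - 10 = 2*V**2 - 10 = -10 + 2*V**2)
c(0*(d + 4))*(3*(-4) + 1) = (-10 + 2*(0*(2 + 4))**2)*(3*(-4) + 1) = (-10 + 2*(0*6)**2)*(-12 + 1) = (-10 + 2*0**2)*(-11) = (-10 + 2*0)*(-11) = (-10 + 0)*(-11) = -10*(-11) = 110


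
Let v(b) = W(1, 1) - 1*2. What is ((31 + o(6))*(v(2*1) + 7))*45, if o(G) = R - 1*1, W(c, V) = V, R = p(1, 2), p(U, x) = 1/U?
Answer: 8370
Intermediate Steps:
R = 1 (R = 1/1 = 1)
o(G) = 0 (o(G) = 1 - 1*1 = 1 - 1 = 0)
v(b) = -1 (v(b) = 1 - 1*2 = 1 - 2 = -1)
((31 + o(6))*(v(2*1) + 7))*45 = ((31 + 0)*(-1 + 7))*45 = (31*6)*45 = 186*45 = 8370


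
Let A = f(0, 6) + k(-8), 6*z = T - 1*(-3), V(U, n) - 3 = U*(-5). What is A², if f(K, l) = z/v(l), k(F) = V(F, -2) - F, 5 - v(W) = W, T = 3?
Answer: 2500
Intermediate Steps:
V(U, n) = 3 - 5*U (V(U, n) = 3 + U*(-5) = 3 - 5*U)
v(W) = 5 - W
z = 1 (z = (3 - 1*(-3))/6 = (3 + 3)/6 = (⅙)*6 = 1)
k(F) = 3 - 6*F (k(F) = (3 - 5*F) - F = 3 - 6*F)
f(K, l) = 1/(5 - l)
A = 50 (A = -1/(-5 + 6) + (3 - 6*(-8)) = -1/1 + (3 + 48) = -1*1 + 51 = -1 + 51 = 50)
A² = 50² = 2500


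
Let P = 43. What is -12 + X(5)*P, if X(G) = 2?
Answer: 74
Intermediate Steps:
-12 + X(5)*P = -12 + 2*43 = -12 + 86 = 74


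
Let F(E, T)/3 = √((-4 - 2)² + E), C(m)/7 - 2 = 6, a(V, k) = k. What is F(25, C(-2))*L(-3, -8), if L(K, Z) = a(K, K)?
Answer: -9*√61 ≈ -70.292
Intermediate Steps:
L(K, Z) = K
C(m) = 56 (C(m) = 14 + 7*6 = 14 + 42 = 56)
F(E, T) = 3*√(36 + E) (F(E, T) = 3*√((-4 - 2)² + E) = 3*√((-6)² + E) = 3*√(36 + E))
F(25, C(-2))*L(-3, -8) = (3*√(36 + 25))*(-3) = (3*√61)*(-3) = -9*√61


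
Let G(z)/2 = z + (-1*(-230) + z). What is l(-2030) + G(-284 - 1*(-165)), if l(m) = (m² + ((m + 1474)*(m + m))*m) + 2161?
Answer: -4578317755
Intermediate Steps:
G(z) = 460 + 4*z (G(z) = 2*(z + (-1*(-230) + z)) = 2*(z + (230 + z)) = 2*(230 + 2*z) = 460 + 4*z)
l(m) = 2161 + m² + 2*m²*(1474 + m) (l(m) = (m² + ((1474 + m)*(2*m))*m) + 2161 = (m² + (2*m*(1474 + m))*m) + 2161 = (m² + 2*m²*(1474 + m)) + 2161 = 2161 + m² + 2*m²*(1474 + m))
l(-2030) + G(-284 - 1*(-165)) = (2161 + 2*(-2030)³ + 2949*(-2030)²) + (460 + 4*(-284 - 1*(-165))) = (2161 + 2*(-8365427000) + 2949*4120900) + (460 + 4*(-284 + 165)) = (2161 - 16730854000 + 12152534100) + (460 + 4*(-119)) = -4578317739 + (460 - 476) = -4578317739 - 16 = -4578317755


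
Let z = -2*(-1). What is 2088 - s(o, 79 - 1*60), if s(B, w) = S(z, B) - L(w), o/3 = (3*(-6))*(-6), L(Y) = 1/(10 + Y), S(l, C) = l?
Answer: 60495/29 ≈ 2086.0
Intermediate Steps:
z = 2
o = 324 (o = 3*((3*(-6))*(-6)) = 3*(-18*(-6)) = 3*108 = 324)
s(B, w) = 2 - 1/(10 + w)
2088 - s(o, 79 - 1*60) = 2088 - (19 + 2*(79 - 1*60))/(10 + (79 - 1*60)) = 2088 - (19 + 2*(79 - 60))/(10 + (79 - 60)) = 2088 - (19 + 2*19)/(10 + 19) = 2088 - (19 + 38)/29 = 2088 - 57/29 = 60495/29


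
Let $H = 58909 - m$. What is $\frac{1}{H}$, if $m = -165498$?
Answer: $\frac{1}{224407} \approx 4.4562 \cdot 10^{-6}$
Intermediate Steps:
$H = 224407$ ($H = 58909 - -165498 = 58909 + 165498 = 224407$)
$\frac{1}{H} = \frac{1}{224407}$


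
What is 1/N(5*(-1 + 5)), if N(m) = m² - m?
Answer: 1/380 ≈ 0.0026316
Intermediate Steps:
1/N(5*(-1 + 5)) = 1/((5*(-1 + 5))*(-1 + 5*(-1 + 5))) = 1/((5*4)*(-1 + 5*4)) = 1/(20*(-1 + 20)) = 1/(20*19) = 1/380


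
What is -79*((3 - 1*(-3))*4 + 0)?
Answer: -1896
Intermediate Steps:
-79*((3 - 1*(-3))*4 + 0) = -79*((3 + 3)*4 + 0) = -79*(6*4 + 0) = -79*(24 + 0) = -79*24 = -1896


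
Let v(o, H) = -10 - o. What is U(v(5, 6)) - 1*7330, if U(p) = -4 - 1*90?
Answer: -7424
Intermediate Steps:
U(p) = -94 (U(p) = -4 - 90 = -94)
U(v(5, 6)) - 1*7330 = -94 - 1*7330 = -94 - 7330 = -7424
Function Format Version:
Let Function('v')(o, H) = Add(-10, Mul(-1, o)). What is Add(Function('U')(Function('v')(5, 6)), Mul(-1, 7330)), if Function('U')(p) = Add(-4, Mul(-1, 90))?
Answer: -7424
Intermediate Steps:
Function('U')(p) = -94 (Function('U')(p) = Add(-4, -90) = -94)
Add(Function('U')(Function('v')(5, 6)), Mul(-1, 7330)) = Add(-94, Mul(-1, 7330)) = Add(-94, -7330) = -7424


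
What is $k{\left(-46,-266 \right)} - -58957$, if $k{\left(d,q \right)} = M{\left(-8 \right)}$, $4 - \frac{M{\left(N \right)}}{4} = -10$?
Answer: $59013$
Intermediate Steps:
$M{\left(N \right)} = 56$ ($M{\left(N \right)} = 16 - -40 = 16 + 40 = 56$)
$k{\left(d,q \right)} = 56$
$k{\left(-46,-266 \right)} - -58957 = 56 - -58957 = 56 + 58957 = 59013$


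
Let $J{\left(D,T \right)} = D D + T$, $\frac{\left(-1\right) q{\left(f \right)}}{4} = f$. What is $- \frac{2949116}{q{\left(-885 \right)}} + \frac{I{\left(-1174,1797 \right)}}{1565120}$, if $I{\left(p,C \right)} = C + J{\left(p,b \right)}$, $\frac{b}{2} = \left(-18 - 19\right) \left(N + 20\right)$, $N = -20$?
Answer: $- \frac{46108349755}{55405248} \approx -832.2$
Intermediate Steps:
$q{\left(f \right)} = - 4 f$
$b = 0$ ($b = 2 \left(-18 - 19\right) \left(-20 + 20\right) = 2 \left(\left(-37\right) 0\right) = 2 \cdot 0 = 0$)
$J{\left(D,T \right)} = T + D^{2}$ ($J{\left(D,T \right)} = D^{2} + T = T + D^{2}$)
$I{\left(p,C \right)} = C + p^{2}$ ($I{\left(p,C \right)} = C + \left(0 + p^{2}\right) = C + p^{2}$)
$- \frac{2949116}{q{\left(-885 \right)}} + \frac{I{\left(-1174,1797 \right)}}{1565120} = - \frac{2949116}{\left(-4\right) \left(-885\right)} + \frac{1797 + \left(-1174\right)^{2}}{1565120} = - \frac{2949116}{3540} + \left(1797 + 1378276\right) \frac{1}{1565120} = \left(-2949116\right) \frac{1}{3540} + 1380073 \cdot \frac{1}{1565120} = - \frac{737279}{885} + \frac{1380073}{1565120} = - \frac{46108349755}{55405248}$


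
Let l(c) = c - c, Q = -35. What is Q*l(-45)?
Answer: 0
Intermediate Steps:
l(c) = 0
Q*l(-45) = -35*0 = 0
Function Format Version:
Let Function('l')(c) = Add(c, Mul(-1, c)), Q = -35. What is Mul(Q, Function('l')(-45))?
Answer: 0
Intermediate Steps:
Function('l')(c) = 0
Mul(Q, Function('l')(-45)) = Mul(-35, 0) = 0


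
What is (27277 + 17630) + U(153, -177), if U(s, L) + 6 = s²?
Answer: 68310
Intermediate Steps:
U(s, L) = -6 + s²
(27277 + 17630) + U(153, -177) = (27277 + 17630) + (-6 + 153²) = 44907 + (-6 + 23409) = 44907 + 23403 = 68310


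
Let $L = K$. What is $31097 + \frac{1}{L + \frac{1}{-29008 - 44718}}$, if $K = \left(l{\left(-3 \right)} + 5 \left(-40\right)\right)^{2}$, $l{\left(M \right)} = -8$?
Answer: $\frac{99189530748037}{3189681663} \approx 31097.0$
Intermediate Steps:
$K = 43264$ ($K = \left(-8 + 5 \left(-40\right)\right)^{2} = \left(-8 - 200\right)^{2} = \left(-208\right)^{2} = 43264$)
$L = 43264$
$31097 + \frac{1}{L + \frac{1}{-29008 - 44718}} = 31097 + \frac{1}{43264 + \frac{1}{-29008 - 44718}} = 31097 + \frac{1}{43264 + \frac{1}{-73726}} = 31097 + \frac{1}{43264 - \frac{1}{73726}} = 31097 + \frac{1}{\frac{3189681663}{73726}} = 31097 + \frac{73726}{3189681663} = \frac{99189530748037}{3189681663}$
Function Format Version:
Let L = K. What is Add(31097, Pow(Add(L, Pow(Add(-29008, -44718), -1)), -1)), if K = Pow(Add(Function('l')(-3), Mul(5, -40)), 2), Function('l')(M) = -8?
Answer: Rational(99189530748037, 3189681663) ≈ 31097.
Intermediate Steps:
K = 43264 (K = Pow(Add(-8, Mul(5, -40)), 2) = Pow(Add(-8, -200), 2) = Pow(-208, 2) = 43264)
L = 43264
Add(31097, Pow(Add(L, Pow(Add(-29008, -44718), -1)), -1)) = Add(31097, Pow(Add(43264, Pow(Add(-29008, -44718), -1)), -1)) = Add(31097, Pow(Add(43264, Pow(-73726, -1)), -1)) = Add(31097, Pow(Add(43264, Rational(-1, 73726)), -1)) = Add(31097, Pow(Rational(3189681663, 73726), -1)) = Add(31097, Rational(73726, 3189681663)) = Rational(99189530748037, 3189681663)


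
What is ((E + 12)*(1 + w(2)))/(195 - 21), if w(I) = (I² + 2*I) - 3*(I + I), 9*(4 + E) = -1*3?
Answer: -23/174 ≈ -0.13218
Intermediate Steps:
E = -13/3 (E = -4 + (-1*3)/9 = -4 + (⅑)*(-3) = -4 - ⅓ = -13/3 ≈ -4.3333)
w(I) = I² - 4*I (w(I) = (I² + 2*I) - 6*I = I² - 4*I)
((E + 12)*(1 + w(2)))/(195 - 21) = ((-13/3 + 12)*(1 + 2*(-4 + 2)))/(195 - 21) = (23*(1 + 2*(-2))/3)/174 = (23*(1 - 4)/3)/174 = ((23/3)*(-3))/174 = (1/174)*(-23) = -23/174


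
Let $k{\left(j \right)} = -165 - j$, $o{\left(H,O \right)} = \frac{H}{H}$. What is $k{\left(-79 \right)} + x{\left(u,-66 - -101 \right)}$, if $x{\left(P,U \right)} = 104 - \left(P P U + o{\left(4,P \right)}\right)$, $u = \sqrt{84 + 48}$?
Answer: $-4603$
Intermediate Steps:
$u = 2 \sqrt{33}$ ($u = \sqrt{132} = 2 \sqrt{33} \approx 11.489$)
$o{\left(H,O \right)} = 1$
$x{\left(P,U \right)} = 103 - U P^{2}$ ($x{\left(P,U \right)} = 104 - \left(P P U + 1\right) = 104 - \left(P^{2} U + 1\right) = 104 - \left(U P^{2} + 1\right) = 104 - \left(1 + U P^{2}\right) = 103 - U P^{2}$)
$k{\left(-79 \right)} + x{\left(u,-66 - -101 \right)} = \left(-165 - -79\right) + \left(103 - \left(-66 - -101\right) \left(2 \sqrt{33}\right)^{2}\right) = \left(-165 + 79\right) + \left(103 - \left(-66 + 101\right) 132\right) = -86 + \left(103 - 35 \cdot 132\right) = -86 + \left(103 - 4620\right) = -86 - 4517 = -4603$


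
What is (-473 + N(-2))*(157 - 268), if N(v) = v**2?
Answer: 52059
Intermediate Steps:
(-473 + N(-2))*(157 - 268) = (-473 + (-2)**2)*(157 - 268) = (-473 + 4)*(-111) = -469*(-111) = 52059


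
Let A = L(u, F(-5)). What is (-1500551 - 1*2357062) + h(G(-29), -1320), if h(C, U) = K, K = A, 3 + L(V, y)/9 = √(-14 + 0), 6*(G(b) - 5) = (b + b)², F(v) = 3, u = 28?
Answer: -3857640 + 9*I*√14 ≈ -3.8576e+6 + 33.675*I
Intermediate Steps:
G(b) = 5 + 2*b²/3 (G(b) = 5 + (b + b)²/6 = 5 + (2*b)²/6 = 5 + (4*b²)/6 = 5 + 2*b²/3)
L(V, y) = -27 + 9*I*√14 (L(V, y) = -27 + 9*√(-14 + 0) = -27 + 9*√(-14) = -27 + 9*(I*√14) = -27 + 9*I*√14)
A = -27 + 9*I*√14 ≈ -27.0 + 33.675*I
K = -27 + 9*I*√14 ≈ -27.0 + 33.675*I
h(C, U) = -27 + 9*I*√14
(-1500551 - 1*2357062) + h(G(-29), -1320) = (-1500551 - 1*2357062) + (-27 + 9*I*√14) = (-1500551 - 2357062) + (-27 + 9*I*√14) = -3857613 + (-27 + 9*I*√14) = -3857640 + 9*I*√14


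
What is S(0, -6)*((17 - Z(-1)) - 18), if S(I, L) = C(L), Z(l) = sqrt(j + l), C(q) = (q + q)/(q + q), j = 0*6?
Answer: -1 - I ≈ -1.0 - 1.0*I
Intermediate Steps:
j = 0
C(q) = 1 (C(q) = (2*q)/((2*q)) = (2*q)*(1/(2*q)) = 1)
Z(l) = sqrt(l) (Z(l) = sqrt(0 + l) = sqrt(l))
S(I, L) = 1
S(0, -6)*((17 - Z(-1)) - 18) = 1*((17 - sqrt(-1)) - 18) = 1*((17 - I) - 18) = 1*(-1 - I) = -1 - I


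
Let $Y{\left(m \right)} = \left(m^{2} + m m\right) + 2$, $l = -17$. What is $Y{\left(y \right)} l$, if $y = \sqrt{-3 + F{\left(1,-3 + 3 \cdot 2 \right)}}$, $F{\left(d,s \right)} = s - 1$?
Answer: $0$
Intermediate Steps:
$F{\left(d,s \right)} = -1 + s$
$y = i$ ($y = \sqrt{-3 + \left(-1 + \left(-3 + 3 \cdot 2\right)\right)} = \sqrt{-3 + \left(-1 + \left(-3 + 6\right)\right)} = \sqrt{-3 + \left(-1 + 3\right)} = \sqrt{-3 + 2} = \sqrt{-1} = i \approx 1.0 i$)
$Y{\left(m \right)} = 2 + 2 m^{2}$ ($Y{\left(m \right)} = \left(m^{2} + m^{2}\right) + 2 = 2 m^{2} + 2 = 2 + 2 m^{2}$)
$Y{\left(y \right)} l = \left(2 + 2 i^{2}\right) \left(-17\right) = \left(2 + 2 \left(-1\right)\right) \left(-17\right) = \left(2 - 2\right) \left(-17\right) = 0 \left(-17\right) = 0$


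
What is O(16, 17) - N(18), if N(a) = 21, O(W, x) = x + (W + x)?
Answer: 29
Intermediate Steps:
O(W, x) = W + 2*x
O(16, 17) - N(18) = (16 + 2*17) - 1*21 = (16 + 34) - 21 = 50 - 21 = 29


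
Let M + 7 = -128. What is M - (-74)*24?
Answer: 1641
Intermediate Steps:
M = -135 (M = -7 - 128 = -135)
M - (-74)*24 = -135 - (-74)*24 = -135 - 74*(-24) = -135 + 1776 = 1641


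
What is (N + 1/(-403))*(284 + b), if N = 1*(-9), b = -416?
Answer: 478896/403 ≈ 1188.3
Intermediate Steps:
N = -9
(N + 1/(-403))*(284 + b) = (-9 + 1/(-403))*(284 - 416) = (-9 - 1/403)*(-132) = -3628/403*(-132) = 478896/403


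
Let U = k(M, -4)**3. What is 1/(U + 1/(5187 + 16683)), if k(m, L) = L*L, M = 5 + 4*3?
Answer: 21870/89579521 ≈ 0.00024414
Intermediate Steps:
M = 17 (M = 5 + 12 = 17)
k(m, L) = L**2
U = 4096 (U = ((-4)**2)**3 = 16**3 = 4096)
1/(U + 1/(5187 + 16683)) = 1/(4096 + 1/(5187 + 16683)) = 1/(4096 + 1/21870) = 1/(89579521/21870) = 21870/89579521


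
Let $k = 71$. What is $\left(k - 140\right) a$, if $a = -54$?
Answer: $3726$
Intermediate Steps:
$\left(k - 140\right) a = \left(71 - 140\right) \left(-54\right) = \left(-69\right) \left(-54\right) = 3726$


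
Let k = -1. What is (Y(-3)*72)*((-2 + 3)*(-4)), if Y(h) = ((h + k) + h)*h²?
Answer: 18144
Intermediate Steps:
Y(h) = h²*(-1 + 2*h) (Y(h) = ((h - 1) + h)*h² = ((-1 + h) + h)*h² = (-1 + 2*h)*h² = h²*(-1 + 2*h))
(Y(-3)*72)*((-2 + 3)*(-4)) = (((-3)²*(-1 + 2*(-3)))*72)*((-2 + 3)*(-4)) = ((9*(-1 - 6))*72)*(1*(-4)) = ((9*(-7))*72)*(-4) = -63*72*(-4) = -4536*(-4) = 18144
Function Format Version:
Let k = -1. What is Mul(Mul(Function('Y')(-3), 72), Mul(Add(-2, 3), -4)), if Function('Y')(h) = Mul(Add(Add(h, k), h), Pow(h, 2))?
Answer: 18144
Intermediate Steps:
Function('Y')(h) = Mul(Pow(h, 2), Add(-1, Mul(2, h))) (Function('Y')(h) = Mul(Add(Add(h, -1), h), Pow(h, 2)) = Mul(Add(Add(-1, h), h), Pow(h, 2)) = Mul(Add(-1, Mul(2, h)), Pow(h, 2)) = Mul(Pow(h, 2), Add(-1, Mul(2, h))))
Mul(Mul(Function('Y')(-3), 72), Mul(Add(-2, 3), -4)) = Mul(Mul(Mul(Pow(-3, 2), Add(-1, Mul(2, -3))), 72), Mul(Add(-2, 3), -4)) = Mul(Mul(Mul(9, Add(-1, -6)), 72), Mul(1, -4)) = Mul(Mul(Mul(9, -7), 72), -4) = Mul(Mul(-63, 72), -4) = Mul(-4536, -4) = 18144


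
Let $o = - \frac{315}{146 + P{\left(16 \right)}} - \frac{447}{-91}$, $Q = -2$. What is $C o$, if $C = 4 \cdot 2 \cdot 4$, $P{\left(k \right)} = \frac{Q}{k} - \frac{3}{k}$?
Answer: $\frac{296288}{3367} \approx 87.998$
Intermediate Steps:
$P{\left(k \right)} = - \frac{5}{k}$ ($P{\left(k \right)} = - \frac{2}{k} - \frac{3}{k} = - \frac{5}{k}$)
$C = 32$ ($C = 8 \cdot 4 = 32$)
$o = \frac{9259}{3367}$ ($o = - \frac{315}{146 - \frac{5}{16}} - \frac{447}{-91} = - \frac{315}{146 - \frac{5}{16}} - - \frac{447}{91} = - \frac{315}{146 - \frac{5}{16}} + \frac{447}{91} = - \frac{315}{\frac{2331}{16}} + \frac{447}{91} = \left(-315\right) \frac{16}{2331} + \frac{447}{91} = - \frac{80}{37} + \frac{447}{91} = \frac{9259}{3367} \approx 2.7499$)
$C o = 32 \cdot \frac{9259}{3367} = \frac{296288}{3367}$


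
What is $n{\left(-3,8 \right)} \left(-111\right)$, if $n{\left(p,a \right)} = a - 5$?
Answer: $-333$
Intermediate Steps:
$n{\left(p,a \right)} = -5 + a$
$n{\left(-3,8 \right)} \left(-111\right) = \left(-5 + 8\right) \left(-111\right) = 3 \left(-111\right) = -333$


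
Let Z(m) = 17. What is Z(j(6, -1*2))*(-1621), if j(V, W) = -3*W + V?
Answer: -27557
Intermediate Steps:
j(V, W) = V - 3*W
Z(j(6, -1*2))*(-1621) = 17*(-1621) = -27557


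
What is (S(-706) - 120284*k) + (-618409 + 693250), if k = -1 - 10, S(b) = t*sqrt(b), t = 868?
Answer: 1397965 + 868*I*sqrt(706) ≈ 1.398e+6 + 23063.0*I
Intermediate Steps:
S(b) = 868*sqrt(b)
k = -11
(S(-706) - 120284*k) + (-618409 + 693250) = (868*sqrt(-706) - 120284*(-11)) + (-618409 + 693250) = (868*(I*sqrt(706)) + 1323124) + 74841 = (868*I*sqrt(706) + 1323124) + 74841 = (1323124 + 868*I*sqrt(706)) + 74841 = 1397965 + 868*I*sqrt(706)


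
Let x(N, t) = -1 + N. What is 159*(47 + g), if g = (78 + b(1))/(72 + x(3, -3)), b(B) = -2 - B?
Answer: 564927/74 ≈ 7634.1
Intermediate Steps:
g = 75/74 (g = (78 + (-2 - 1*1))/(72 + (-1 + 3)) = (78 + (-2 - 1))/(72 + 2) = (78 - 3)/74 = 75*(1/74) = 75/74 ≈ 1.0135)
159*(47 + g) = 159*(47 + 75/74) = 159*(3553/74) = 564927/74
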